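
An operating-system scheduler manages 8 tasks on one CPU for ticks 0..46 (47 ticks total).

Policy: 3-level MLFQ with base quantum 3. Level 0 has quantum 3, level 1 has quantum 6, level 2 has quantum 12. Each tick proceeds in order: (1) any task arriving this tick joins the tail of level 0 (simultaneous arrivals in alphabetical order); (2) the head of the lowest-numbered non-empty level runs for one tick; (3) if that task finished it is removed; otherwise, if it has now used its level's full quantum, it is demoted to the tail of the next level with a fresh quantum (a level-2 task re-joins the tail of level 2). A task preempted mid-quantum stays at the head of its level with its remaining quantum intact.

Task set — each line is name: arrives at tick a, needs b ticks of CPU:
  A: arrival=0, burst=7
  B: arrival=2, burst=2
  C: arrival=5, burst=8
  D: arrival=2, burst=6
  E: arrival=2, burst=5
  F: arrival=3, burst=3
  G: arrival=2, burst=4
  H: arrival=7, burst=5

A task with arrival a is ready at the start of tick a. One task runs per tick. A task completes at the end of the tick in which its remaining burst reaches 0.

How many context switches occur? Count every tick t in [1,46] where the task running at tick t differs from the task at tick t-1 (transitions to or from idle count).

context switches = 14

t=0: L0/L1/L2 = A/-/- → run A
t=1: L0/L1/L2 = A/-/- → run A
t=2: L0/L1/L2 = ABDEG/-/- → run A
t=3: L0/L1/L2 = BDEGF/A/- → run B
t=4: L0/L1/L2 = BDEGF/A/- → run B
t=5: L0/L1/L2 = DEGFC/A/- → run D
t=6: L0/L1/L2 = DEGFC/A/- → run D
t=7: L0/L1/L2 = DEGFCH/A/- → run D
t=8: L0/L1/L2 = EGFCH/AD/- → run E
t=9: L0/L1/L2 = EGFCH/AD/- → run E
t=10: L0/L1/L2 = EGFCH/AD/- → run E
t=11: L0/L1/L2 = GFCH/ADE/- → run G
t=12: L0/L1/L2 = GFCH/ADE/- → run G
t=13: L0/L1/L2 = GFCH/ADE/- → run G
t=14: L0/L1/L2 = FCH/ADEG/- → run F
t=15: L0/L1/L2 = FCH/ADEG/- → run F
t=16: L0/L1/L2 = FCH/ADEG/- → run F
t=17: L0/L1/L2 = CH/ADEG/- → run C
t=18: L0/L1/L2 = CH/ADEG/- → run C
t=19: L0/L1/L2 = CH/ADEG/- → run C
t=20: L0/L1/L2 = H/ADEGC/- → run H
t=21: L0/L1/L2 = H/ADEGC/- → run H
t=22: L0/L1/L2 = H/ADEGC/- → run H
t=23: L0/L1/L2 = -/ADEGCH/- → run A
t=24: L0/L1/L2 = -/ADEGCH/- → run A
t=25: L0/L1/L2 = -/ADEGCH/- → run A
t=26: L0/L1/L2 = -/ADEGCH/- → run A
t=27: L0/L1/L2 = -/DEGCH/- → run D
t=28: L0/L1/L2 = -/DEGCH/- → run D
t=29: L0/L1/L2 = -/DEGCH/- → run D
t=30: L0/L1/L2 = -/EGCH/- → run E
t=31: L0/L1/L2 = -/EGCH/- → run E
t=32: L0/L1/L2 = -/GCH/- → run G
t=33: L0/L1/L2 = -/CH/- → run C
t=34: L0/L1/L2 = -/CH/- → run C
t=35: L0/L1/L2 = -/CH/- → run C
t=36: L0/L1/L2 = -/CH/- → run C
t=37: L0/L1/L2 = -/CH/- → run C
t=38: L0/L1/L2 = -/H/- → run H
t=39: L0/L1/L2 = -/H/- → run H
t=40: (idle)
t=41: (idle)
t=42: (idle)
t=43: (idle)
t=44: (idle)
t=45: (idle)
t=46: (idle)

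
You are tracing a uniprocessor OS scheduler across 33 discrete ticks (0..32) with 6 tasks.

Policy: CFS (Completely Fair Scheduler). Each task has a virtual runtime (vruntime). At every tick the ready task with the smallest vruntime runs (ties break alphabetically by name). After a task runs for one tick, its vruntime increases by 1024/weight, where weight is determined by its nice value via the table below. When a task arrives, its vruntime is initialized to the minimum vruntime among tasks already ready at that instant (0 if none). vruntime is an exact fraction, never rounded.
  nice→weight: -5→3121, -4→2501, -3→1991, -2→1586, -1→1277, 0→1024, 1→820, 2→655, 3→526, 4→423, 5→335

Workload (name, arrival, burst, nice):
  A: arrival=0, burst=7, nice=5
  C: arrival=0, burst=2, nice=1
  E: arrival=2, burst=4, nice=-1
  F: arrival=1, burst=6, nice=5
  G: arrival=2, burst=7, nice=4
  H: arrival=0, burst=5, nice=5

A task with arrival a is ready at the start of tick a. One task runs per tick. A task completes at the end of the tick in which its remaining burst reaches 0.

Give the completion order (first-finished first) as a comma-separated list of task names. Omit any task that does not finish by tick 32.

completion order = C, E, H, G, F, A

t=0: vr[A=0 C=0 H=0] → run A
t=1: vr[A=1024/335 C=0 F=0 H=0] → run C
t=2: vr[A=1024/335 C=256/205 E=0 F=0 G=0 H=0] → run E
t=3: vr[A=1024/335 C=256/205 E=1024/1277 F=0 G=0 H=0] → run F
t=4: vr[A=1024/335 C=256/205 E=1024/1277 F=1024/335 G=0 H=0] → run G
t=5: vr[A=1024/335 C=256/205 E=1024/1277 F=1024/335 G=1024/423 H=0] → run H
t=6: vr[A=1024/335 C=256/205 E=1024/1277 F=1024/335 G=1024/423 H=1024/335] → run E
t=7: vr[A=1024/335 C=256/205 E=2048/1277 F=1024/335 G=1024/423 H=1024/335] → run C
t=8: vr[A=1024/335 E=2048/1277 F=1024/335 G=1024/423 H=1024/335] → run E
t=9: vr[A=1024/335 E=3072/1277 F=1024/335 G=1024/423 H=1024/335] → run E
t=10: vr[A=1024/335 F=1024/335 G=1024/423 H=1024/335] → run G
t=11: vr[A=1024/335 F=1024/335 G=2048/423 H=1024/335] → run A
t=12: vr[A=2048/335 F=1024/335 G=2048/423 H=1024/335] → run F
t=13: vr[A=2048/335 F=2048/335 G=2048/423 H=1024/335] → run H
t=14: vr[A=2048/335 F=2048/335 G=2048/423 H=2048/335] → run G
t=15: vr[A=2048/335 F=2048/335 G=1024/141 H=2048/335] → run A
t=16: vr[A=3072/335 F=2048/335 G=1024/141 H=2048/335] → run F
t=17: vr[A=3072/335 F=3072/335 G=1024/141 H=2048/335] → run H
t=18: vr[A=3072/335 F=3072/335 G=1024/141 H=3072/335] → run G
t=19: vr[A=3072/335 F=3072/335 G=4096/423 H=3072/335] → run A
t=20: vr[A=4096/335 F=3072/335 G=4096/423 H=3072/335] → run F
t=21: vr[A=4096/335 F=4096/335 G=4096/423 H=3072/335] → run H
t=22: vr[A=4096/335 F=4096/335 G=4096/423 H=4096/335] → run G
t=23: vr[A=4096/335 F=4096/335 G=5120/423 H=4096/335] → run G
t=24: vr[A=4096/335 F=4096/335 G=2048/141 H=4096/335] → run A
t=25: vr[A=1024/67 F=4096/335 G=2048/141 H=4096/335] → run F
t=26: vr[A=1024/67 F=1024/67 G=2048/141 H=4096/335] → run H
t=27: vr[A=1024/67 F=1024/67 G=2048/141] → run G
t=28: vr[A=1024/67 F=1024/67] → run A
t=29: vr[A=6144/335 F=1024/67] → run F
t=30: vr[A=6144/335] → run A
t=31: (idle)
t=32: (idle)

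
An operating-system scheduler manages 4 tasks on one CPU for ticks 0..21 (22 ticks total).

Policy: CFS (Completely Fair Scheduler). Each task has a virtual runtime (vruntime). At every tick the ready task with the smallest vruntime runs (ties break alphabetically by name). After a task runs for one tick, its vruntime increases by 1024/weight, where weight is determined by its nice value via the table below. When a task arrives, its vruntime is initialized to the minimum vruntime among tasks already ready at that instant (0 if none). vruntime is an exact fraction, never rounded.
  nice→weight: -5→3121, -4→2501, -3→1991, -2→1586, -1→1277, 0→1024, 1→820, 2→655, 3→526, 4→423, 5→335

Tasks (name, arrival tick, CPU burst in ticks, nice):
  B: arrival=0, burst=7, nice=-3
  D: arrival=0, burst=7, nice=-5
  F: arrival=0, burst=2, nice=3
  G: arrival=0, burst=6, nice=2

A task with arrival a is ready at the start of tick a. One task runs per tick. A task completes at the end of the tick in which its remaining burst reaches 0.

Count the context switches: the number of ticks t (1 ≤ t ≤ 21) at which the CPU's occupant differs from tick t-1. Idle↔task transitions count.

t=0: vr[B=0 D=0 F=0 G=0] → run B
t=1: vr[B=1024/1991 D=0 F=0 G=0] → run D
t=2: vr[B=1024/1991 D=1024/3121 F=0 G=0] → run F
t=3: vr[B=1024/1991 D=1024/3121 F=512/263 G=0] → run G
t=4: vr[B=1024/1991 D=1024/3121 F=512/263 G=1024/655] → run D
t=5: vr[B=1024/1991 D=2048/3121 F=512/263 G=1024/655] → run B
t=6: vr[B=2048/1991 D=2048/3121 F=512/263 G=1024/655] → run D
t=7: vr[B=2048/1991 D=3072/3121 F=512/263 G=1024/655] → run D
t=8: vr[B=2048/1991 D=4096/3121 F=512/263 G=1024/655] → run B
t=9: vr[B=3072/1991 D=4096/3121 F=512/263 G=1024/655] → run D
t=10: vr[B=3072/1991 D=5120/3121 F=512/263 G=1024/655] → run B
t=11: vr[B=4096/1991 D=5120/3121 F=512/263 G=1024/655] → run G
t=12: vr[B=4096/1991 D=5120/3121 F=512/263 G=2048/655] → run D
t=13: vr[B=4096/1991 D=6144/3121 F=512/263 G=2048/655] → run F
t=14: vr[B=4096/1991 D=6144/3121 G=2048/655] → run D
t=15: vr[B=4096/1991 G=2048/655] → run B
t=16: vr[B=5120/1991 G=2048/655] → run B
t=17: vr[B=6144/1991 G=2048/655] → run B
t=18: vr[G=2048/655] → run G
t=19: vr[G=3072/655] → run G
t=20: vr[G=4096/655] → run G
t=21: vr[G=1024/131] → run G

context switches = 15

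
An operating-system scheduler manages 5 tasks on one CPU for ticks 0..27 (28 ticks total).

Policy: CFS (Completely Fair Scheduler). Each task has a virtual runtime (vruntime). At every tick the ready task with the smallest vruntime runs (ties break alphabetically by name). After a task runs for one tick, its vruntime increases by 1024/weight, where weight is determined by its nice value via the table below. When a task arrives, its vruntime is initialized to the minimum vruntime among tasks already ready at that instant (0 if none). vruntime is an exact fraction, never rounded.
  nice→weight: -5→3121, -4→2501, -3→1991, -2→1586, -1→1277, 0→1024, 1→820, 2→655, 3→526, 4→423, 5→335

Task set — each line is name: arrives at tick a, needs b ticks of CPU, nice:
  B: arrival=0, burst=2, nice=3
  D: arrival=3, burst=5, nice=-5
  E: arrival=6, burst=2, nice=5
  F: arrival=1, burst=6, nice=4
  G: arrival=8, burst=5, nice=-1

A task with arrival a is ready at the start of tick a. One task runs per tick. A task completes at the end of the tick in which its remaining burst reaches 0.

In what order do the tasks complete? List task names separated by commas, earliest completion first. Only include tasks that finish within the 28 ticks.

t=0: vr[B=0] → run B
t=1: vr[B=512/263 F=512/263] → run B
t=2: vr[F=512/263] → run F
t=3: vr[D=485888/111249 F=485888/111249] → run D
t=4: vr[D=1630375424/347208129 F=485888/111249] → run F
t=5: vr[D=1630375424/347208129 F=755200/111249] → run D
t=6: vr[D=1744294400/347208129 E=1744294400/347208129 F=755200/111249] → run D
t=7: vr[D=1858213376/347208129 E=1744294400/347208129 F=755200/111249] → run E
t=8: vr[D=1858213376/347208129 E=939879748096/116314723215 F=755200/111249 G=1858213376/347208129] → run D
t=9: vr[D=1972132352/347208129 E=939879748096/116314723215 F=755200/111249 G=1858213376/347208129] → run G
t=10: vr[D=1972132352/347208129 E=939879748096/116314723215 F=755200/111249 G=2728479605248/443384780733] → run D
t=11: vr[E=939879748096/116314723215 F=755200/111249 G=2728479605248/443384780733] → run G
t=12: vr[E=939879748096/116314723215 F=755200/111249 G=3084020729344/443384780733] → run F
t=13: vr[E=939879748096/116314723215 F=341504/37083 G=3084020729344/443384780733] → run G
t=14: vr[E=939879748096/116314723215 F=341504/37083 G=3439561853440/443384780733] → run G
t=15: vr[E=939879748096/116314723215 F=341504/37083 G=3795102977536/443384780733] → run E
t=16: vr[F=341504/37083 G=3795102977536/443384780733] → run G
t=17: vr[F=341504/37083] → run F
t=18: vr[F=1293824/111249] → run F
t=19: vr[F=1563136/111249] → run F
t=20: (idle)
t=21: (idle)
t=22: (idle)
t=23: (idle)
t=24: (idle)
t=25: (idle)
t=26: (idle)
t=27: (idle)

completion order = B, D, E, G, F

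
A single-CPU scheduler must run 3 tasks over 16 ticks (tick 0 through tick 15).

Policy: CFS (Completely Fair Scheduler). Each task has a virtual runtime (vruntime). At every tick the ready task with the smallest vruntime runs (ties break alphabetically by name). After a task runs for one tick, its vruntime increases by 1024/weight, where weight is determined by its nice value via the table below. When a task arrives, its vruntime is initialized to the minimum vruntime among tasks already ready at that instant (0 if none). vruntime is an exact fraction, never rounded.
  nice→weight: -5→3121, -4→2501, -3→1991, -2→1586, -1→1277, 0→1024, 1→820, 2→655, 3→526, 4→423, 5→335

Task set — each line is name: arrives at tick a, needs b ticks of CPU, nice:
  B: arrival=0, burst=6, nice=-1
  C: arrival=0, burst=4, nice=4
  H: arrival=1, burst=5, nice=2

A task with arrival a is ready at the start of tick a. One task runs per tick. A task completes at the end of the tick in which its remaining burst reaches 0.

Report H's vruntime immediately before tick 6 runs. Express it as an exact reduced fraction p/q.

t=0: vr[B=0 C=0] → run B
t=1: vr[B=1024/1277 C=0 H=0] → run C
t=2: vr[B=1024/1277 C=1024/423 H=0] → run H
t=3: vr[B=1024/1277 C=1024/423 H=1024/655] → run B
t=4: vr[B=2048/1277 C=1024/423 H=1024/655] → run H
t=5: vr[B=2048/1277 C=1024/423 H=2048/655] → run B
t=6: vr[B=3072/1277 C=1024/423 H=2048/655] → run B
t=7: vr[B=4096/1277 C=1024/423 H=2048/655] → run C
t=8: vr[B=4096/1277 C=2048/423 H=2048/655] → run H
t=9: vr[B=4096/1277 C=2048/423 H=3072/655] → run B
t=10: vr[B=5120/1277 C=2048/423 H=3072/655] → run B
t=11: vr[C=2048/423 H=3072/655] → run H
t=12: vr[C=2048/423 H=4096/655] → run C
t=13: vr[C=1024/141 H=4096/655] → run H
t=14: vr[C=1024/141] → run C
t=15: (idle)

vruntime(H, start of tick 6) = 2048/655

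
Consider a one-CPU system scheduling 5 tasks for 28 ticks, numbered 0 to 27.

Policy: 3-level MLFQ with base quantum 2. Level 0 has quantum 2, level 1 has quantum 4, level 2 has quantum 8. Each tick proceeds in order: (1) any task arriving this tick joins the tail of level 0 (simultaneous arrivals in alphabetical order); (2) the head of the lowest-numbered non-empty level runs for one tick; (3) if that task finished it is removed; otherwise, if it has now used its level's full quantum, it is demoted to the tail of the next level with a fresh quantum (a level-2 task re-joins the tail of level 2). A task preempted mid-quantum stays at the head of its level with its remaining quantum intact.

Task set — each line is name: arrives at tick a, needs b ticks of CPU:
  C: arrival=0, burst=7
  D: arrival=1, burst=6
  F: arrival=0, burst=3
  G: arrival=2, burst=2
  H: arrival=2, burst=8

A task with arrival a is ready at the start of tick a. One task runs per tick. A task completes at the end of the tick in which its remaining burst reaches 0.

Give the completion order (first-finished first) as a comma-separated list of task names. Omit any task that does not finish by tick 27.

t=0: L0/L1/L2 = CF/-/- → run C
t=1: L0/L1/L2 = CFD/-/- → run C
t=2: L0/L1/L2 = FDGH/C/- → run F
t=3: L0/L1/L2 = FDGH/C/- → run F
t=4: L0/L1/L2 = DGH/CF/- → run D
t=5: L0/L1/L2 = DGH/CF/- → run D
t=6: L0/L1/L2 = GH/CFD/- → run G
t=7: L0/L1/L2 = GH/CFD/- → run G
t=8: L0/L1/L2 = H/CFD/- → run H
t=9: L0/L1/L2 = H/CFD/- → run H
t=10: L0/L1/L2 = -/CFDH/- → run C
t=11: L0/L1/L2 = -/CFDH/- → run C
t=12: L0/L1/L2 = -/CFDH/- → run C
t=13: L0/L1/L2 = -/CFDH/- → run C
t=14: L0/L1/L2 = -/FDH/C → run F
t=15: L0/L1/L2 = -/DH/C → run D
t=16: L0/L1/L2 = -/DH/C → run D
t=17: L0/L1/L2 = -/DH/C → run D
t=18: L0/L1/L2 = -/DH/C → run D
t=19: L0/L1/L2 = -/H/C → run H
t=20: L0/L1/L2 = -/H/C → run H
t=21: L0/L1/L2 = -/H/C → run H
t=22: L0/L1/L2 = -/H/C → run H
t=23: L0/L1/L2 = -/-/CH → run C
t=24: L0/L1/L2 = -/-/H → run H
t=25: L0/L1/L2 = -/-/H → run H
t=26: (idle)
t=27: (idle)

completion order = G, F, D, C, H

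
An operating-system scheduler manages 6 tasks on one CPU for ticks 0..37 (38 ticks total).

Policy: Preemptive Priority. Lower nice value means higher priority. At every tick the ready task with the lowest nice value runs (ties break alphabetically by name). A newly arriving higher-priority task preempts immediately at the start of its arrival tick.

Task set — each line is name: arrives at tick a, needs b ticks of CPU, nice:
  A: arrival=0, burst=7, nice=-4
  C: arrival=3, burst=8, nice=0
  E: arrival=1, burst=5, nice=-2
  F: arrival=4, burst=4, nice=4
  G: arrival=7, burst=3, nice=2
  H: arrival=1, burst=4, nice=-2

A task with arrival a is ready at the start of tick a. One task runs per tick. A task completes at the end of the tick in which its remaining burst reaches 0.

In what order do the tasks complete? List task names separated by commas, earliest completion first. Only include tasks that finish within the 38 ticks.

completion order = A, E, H, C, G, F

t=0: ready={A} → run A
t=1: ready={A,E,H} → run A
t=2: ready={A,E,H} → run A
t=3: ready={A,C,E,H} → run A
t=4: ready={A,C,E,F,H} → run A
t=5: ready={A,C,E,F,H} → run A
t=6: ready={A,C,E,F,H} → run A
t=7: ready={C,E,F,G,H} → run E
t=8: ready={C,E,F,G,H} → run E
t=9: ready={C,E,F,G,H} → run E
t=10: ready={C,E,F,G,H} → run E
t=11: ready={C,E,F,G,H} → run E
t=12: ready={C,F,G,H} → run H
t=13: ready={C,F,G,H} → run H
t=14: ready={C,F,G,H} → run H
t=15: ready={C,F,G,H} → run H
t=16: ready={C,F,G} → run C
t=17: ready={C,F,G} → run C
t=18: ready={C,F,G} → run C
t=19: ready={C,F,G} → run C
t=20: ready={C,F,G} → run C
t=21: ready={C,F,G} → run C
t=22: ready={C,F,G} → run C
t=23: ready={C,F,G} → run C
t=24: ready={F,G} → run G
t=25: ready={F,G} → run G
t=26: ready={F,G} → run G
t=27: ready={F} → run F
t=28: ready={F} → run F
t=29: ready={F} → run F
t=30: ready={F} → run F
t=31: (idle)
t=32: (idle)
t=33: (idle)
t=34: (idle)
t=35: (idle)
t=36: (idle)
t=37: (idle)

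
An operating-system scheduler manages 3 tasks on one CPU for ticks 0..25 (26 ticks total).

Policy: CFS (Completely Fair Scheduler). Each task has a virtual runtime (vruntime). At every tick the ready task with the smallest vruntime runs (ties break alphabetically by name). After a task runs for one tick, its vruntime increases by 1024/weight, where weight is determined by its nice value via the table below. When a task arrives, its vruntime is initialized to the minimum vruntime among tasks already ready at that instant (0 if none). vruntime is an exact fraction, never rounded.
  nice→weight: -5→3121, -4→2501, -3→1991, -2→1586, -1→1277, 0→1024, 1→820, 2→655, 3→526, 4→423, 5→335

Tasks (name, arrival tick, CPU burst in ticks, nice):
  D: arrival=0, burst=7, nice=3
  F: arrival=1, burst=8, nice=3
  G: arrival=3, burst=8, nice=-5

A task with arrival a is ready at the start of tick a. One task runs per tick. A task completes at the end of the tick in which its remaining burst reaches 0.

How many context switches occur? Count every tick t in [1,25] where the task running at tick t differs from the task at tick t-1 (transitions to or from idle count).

t=0: vr[D=0] → run D
t=1: vr[D=512/263 F=512/263] → run D
t=2: vr[D=1024/263 F=512/263] → run F
t=3: vr[D=1024/263 F=1024/263 G=1024/263] → run D
t=4: vr[D=1536/263 F=1024/263 G=1024/263] → run F
t=5: vr[D=1536/263 F=1536/263 G=1024/263] → run G
t=6: vr[D=1536/263 F=1536/263 G=3465216/820823] → run G
t=7: vr[D=1536/263 F=1536/263 G=3734528/820823] → run G
t=8: vr[D=1536/263 F=1536/263 G=4003840/820823] → run G
t=9: vr[D=1536/263 F=1536/263 G=4273152/820823] → run G
t=10: vr[D=1536/263 F=1536/263 G=4542464/820823] → run G
t=11: vr[D=1536/263 F=1536/263 G=4811776/820823] → run D
t=12: vr[D=2048/263 F=1536/263 G=4811776/820823] → run F
t=13: vr[D=2048/263 F=2048/263 G=4811776/820823] → run G
t=14: vr[D=2048/263 F=2048/263 G=5081088/820823] → run G
t=15: vr[D=2048/263 F=2048/263] → run D
t=16: vr[D=2560/263 F=2048/263] → run F
t=17: vr[D=2560/263 F=2560/263] → run D
t=18: vr[D=3072/263 F=2560/263] → run F
t=19: vr[D=3072/263 F=3072/263] → run D
t=20: vr[F=3072/263] → run F
t=21: vr[F=3584/263] → run F
t=22: vr[F=4096/263] → run F
t=23: (idle)
t=24: (idle)
t=25: (idle)

context switches = 14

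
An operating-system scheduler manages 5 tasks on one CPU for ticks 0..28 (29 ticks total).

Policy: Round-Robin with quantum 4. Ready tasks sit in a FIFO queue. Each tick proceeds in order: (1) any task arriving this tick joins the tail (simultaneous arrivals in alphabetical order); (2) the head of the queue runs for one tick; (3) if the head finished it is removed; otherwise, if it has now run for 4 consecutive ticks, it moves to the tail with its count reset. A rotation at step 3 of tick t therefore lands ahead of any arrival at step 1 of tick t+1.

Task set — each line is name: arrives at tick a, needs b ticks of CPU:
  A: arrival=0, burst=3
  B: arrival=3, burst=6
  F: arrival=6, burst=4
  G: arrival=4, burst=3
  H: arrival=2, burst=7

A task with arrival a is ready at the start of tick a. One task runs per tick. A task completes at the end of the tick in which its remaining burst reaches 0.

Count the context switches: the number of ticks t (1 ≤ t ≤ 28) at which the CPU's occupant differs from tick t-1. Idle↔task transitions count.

context switches = 7

t=0: queue=[A] q_used=0 → run A
t=1: queue=[A] q_used=1 → run A
t=2: queue=[A,H] q_used=2 → run A
t=3: queue=[H,B] q_used=0 → run H
t=4: queue=[H,B,G] q_used=1 → run H
t=5: queue=[H,B,G] q_used=2 → run H
t=6: queue=[H,B,G,F] q_used=3 → run H
t=7: queue=[B,G,F,H] q_used=0 → run B
t=8: queue=[B,G,F,H] q_used=1 → run B
t=9: queue=[B,G,F,H] q_used=2 → run B
t=10: queue=[B,G,F,H] q_used=3 → run B
t=11: queue=[G,F,H,B] q_used=0 → run G
t=12: queue=[G,F,H,B] q_used=1 → run G
t=13: queue=[G,F,H,B] q_used=2 → run G
t=14: queue=[F,H,B] q_used=0 → run F
t=15: queue=[F,H,B] q_used=1 → run F
t=16: queue=[F,H,B] q_used=2 → run F
t=17: queue=[F,H,B] q_used=3 → run F
t=18: queue=[H,B] q_used=0 → run H
t=19: queue=[H,B] q_used=1 → run H
t=20: queue=[H,B] q_used=2 → run H
t=21: queue=[B] q_used=0 → run B
t=22: queue=[B] q_used=1 → run B
t=23: (idle)
t=24: (idle)
t=25: (idle)
t=26: (idle)
t=27: (idle)
t=28: (idle)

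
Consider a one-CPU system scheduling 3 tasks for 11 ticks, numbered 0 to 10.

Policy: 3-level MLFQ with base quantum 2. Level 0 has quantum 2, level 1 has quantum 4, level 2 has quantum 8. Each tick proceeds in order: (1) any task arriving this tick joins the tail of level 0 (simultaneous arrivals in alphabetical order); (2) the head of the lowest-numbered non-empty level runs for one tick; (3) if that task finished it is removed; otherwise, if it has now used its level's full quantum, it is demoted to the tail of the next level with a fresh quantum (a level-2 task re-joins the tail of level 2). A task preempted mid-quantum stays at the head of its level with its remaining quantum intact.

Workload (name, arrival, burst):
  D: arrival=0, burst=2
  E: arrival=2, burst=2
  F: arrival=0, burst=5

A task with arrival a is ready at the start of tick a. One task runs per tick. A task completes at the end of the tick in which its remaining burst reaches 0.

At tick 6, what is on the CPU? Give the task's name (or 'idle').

t=0: L0/L1/L2 = DF/-/- → run D
t=1: L0/L1/L2 = DF/-/- → run D
t=2: L0/L1/L2 = FE/-/- → run F
t=3: L0/L1/L2 = FE/-/- → run F
t=4: L0/L1/L2 = E/F/- → run E
t=5: L0/L1/L2 = E/F/- → run E
t=6: L0/L1/L2 = -/F/- → run F
t=7: L0/L1/L2 = -/F/- → run F
t=8: L0/L1/L2 = -/F/- → run F
t=9: (idle)
t=10: (idle)

running at tick 6 = F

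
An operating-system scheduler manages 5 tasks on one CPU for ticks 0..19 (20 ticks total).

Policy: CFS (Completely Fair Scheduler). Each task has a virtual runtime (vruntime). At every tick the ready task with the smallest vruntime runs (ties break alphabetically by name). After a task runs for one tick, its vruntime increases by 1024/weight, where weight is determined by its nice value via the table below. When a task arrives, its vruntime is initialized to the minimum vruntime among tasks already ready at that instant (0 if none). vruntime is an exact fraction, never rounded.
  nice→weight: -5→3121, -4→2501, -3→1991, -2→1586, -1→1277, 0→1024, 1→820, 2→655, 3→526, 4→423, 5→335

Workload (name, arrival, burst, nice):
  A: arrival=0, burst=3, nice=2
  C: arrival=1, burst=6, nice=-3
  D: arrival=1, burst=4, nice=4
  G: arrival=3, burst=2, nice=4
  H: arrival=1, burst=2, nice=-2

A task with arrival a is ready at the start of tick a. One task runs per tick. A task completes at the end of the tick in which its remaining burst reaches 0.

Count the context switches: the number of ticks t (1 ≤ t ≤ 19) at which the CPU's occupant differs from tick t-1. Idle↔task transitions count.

t=0: vr[A=0] → run A
t=1: vr[A=1024/655 C=1024/655 D=1024/655 H=1024/655] → run A
t=2: vr[A=2048/655 C=1024/655 D=1024/655 H=1024/655] → run C
t=3: vr[A=2048/655 C=2709504/1304105 D=1024/655 G=1024/655 H=1024/655] → run D
t=4: vr[A=2048/655 C=2709504/1304105 D=1103872/277065 G=1024/655 H=1024/655] → run G
t=5: vr[A=2048/655 C=2709504/1304105 D=1103872/277065 G=1103872/277065 H=1024/655] → run H
t=6: vr[A=2048/655 C=2709504/1304105 D=1103872/277065 G=1103872/277065 H=1147392/519415] → run C
t=7: vr[A=2048/655 C=3380224/1304105 D=1103872/277065 G=1103872/277065 H=1147392/519415] → run H
t=8: vr[A=2048/655 C=3380224/1304105 D=1103872/277065 G=1103872/277065] → run C
t=9: vr[A=2048/655 C=4050944/1304105 D=1103872/277065 G=1103872/277065] → run C
t=10: vr[A=2048/655 C=4721664/1304105 D=1103872/277065 G=1103872/277065] → run A
t=11: vr[C=4721664/1304105 D=1103872/277065 G=1103872/277065] → run C
t=12: vr[C=5392384/1304105 D=1103872/277065 G=1103872/277065] → run D
t=13: vr[C=5392384/1304105 D=1774592/277065 G=1103872/277065] → run G
t=14: vr[C=5392384/1304105 D=1774592/277065] → run C
t=15: vr[D=1774592/277065] → run D
t=16: vr[D=815104/92355] → run D
t=17: (idle)
t=18: (idle)
t=19: (idle)

context switches = 14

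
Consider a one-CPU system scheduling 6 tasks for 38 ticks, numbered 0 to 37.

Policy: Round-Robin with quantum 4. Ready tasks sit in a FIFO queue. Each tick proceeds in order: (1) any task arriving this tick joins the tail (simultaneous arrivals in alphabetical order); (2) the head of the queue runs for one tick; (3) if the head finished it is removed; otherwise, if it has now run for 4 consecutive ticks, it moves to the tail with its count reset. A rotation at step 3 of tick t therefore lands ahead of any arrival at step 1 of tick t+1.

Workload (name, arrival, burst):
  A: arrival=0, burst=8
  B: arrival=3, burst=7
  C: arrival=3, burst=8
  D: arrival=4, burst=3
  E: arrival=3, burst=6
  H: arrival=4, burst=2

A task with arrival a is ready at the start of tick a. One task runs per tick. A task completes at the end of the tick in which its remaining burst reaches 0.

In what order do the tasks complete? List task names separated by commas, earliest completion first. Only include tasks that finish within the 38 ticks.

t=0: queue=[A] q_used=0 → run A
t=1: queue=[A] q_used=1 → run A
t=2: queue=[A] q_used=2 → run A
t=3: queue=[A,B,C,E] q_used=3 → run A
t=4: queue=[B,C,E,A,D,H] q_used=0 → run B
t=5: queue=[B,C,E,A,D,H] q_used=1 → run B
t=6: queue=[B,C,E,A,D,H] q_used=2 → run B
t=7: queue=[B,C,E,A,D,H] q_used=3 → run B
t=8: queue=[C,E,A,D,H,B] q_used=0 → run C
t=9: queue=[C,E,A,D,H,B] q_used=1 → run C
t=10: queue=[C,E,A,D,H,B] q_used=2 → run C
t=11: queue=[C,E,A,D,H,B] q_used=3 → run C
t=12: queue=[E,A,D,H,B,C] q_used=0 → run E
t=13: queue=[E,A,D,H,B,C] q_used=1 → run E
t=14: queue=[E,A,D,H,B,C] q_used=2 → run E
t=15: queue=[E,A,D,H,B,C] q_used=3 → run E
t=16: queue=[A,D,H,B,C,E] q_used=0 → run A
t=17: queue=[A,D,H,B,C,E] q_used=1 → run A
t=18: queue=[A,D,H,B,C,E] q_used=2 → run A
t=19: queue=[A,D,H,B,C,E] q_used=3 → run A
t=20: queue=[D,H,B,C,E] q_used=0 → run D
t=21: queue=[D,H,B,C,E] q_used=1 → run D
t=22: queue=[D,H,B,C,E] q_used=2 → run D
t=23: queue=[H,B,C,E] q_used=0 → run H
t=24: queue=[H,B,C,E] q_used=1 → run H
t=25: queue=[B,C,E] q_used=0 → run B
t=26: queue=[B,C,E] q_used=1 → run B
t=27: queue=[B,C,E] q_used=2 → run B
t=28: queue=[C,E] q_used=0 → run C
t=29: queue=[C,E] q_used=1 → run C
t=30: queue=[C,E] q_used=2 → run C
t=31: queue=[C,E] q_used=3 → run C
t=32: queue=[E] q_used=0 → run E
t=33: queue=[E] q_used=1 → run E
t=34: (idle)
t=35: (idle)
t=36: (idle)
t=37: (idle)

completion order = A, D, H, B, C, E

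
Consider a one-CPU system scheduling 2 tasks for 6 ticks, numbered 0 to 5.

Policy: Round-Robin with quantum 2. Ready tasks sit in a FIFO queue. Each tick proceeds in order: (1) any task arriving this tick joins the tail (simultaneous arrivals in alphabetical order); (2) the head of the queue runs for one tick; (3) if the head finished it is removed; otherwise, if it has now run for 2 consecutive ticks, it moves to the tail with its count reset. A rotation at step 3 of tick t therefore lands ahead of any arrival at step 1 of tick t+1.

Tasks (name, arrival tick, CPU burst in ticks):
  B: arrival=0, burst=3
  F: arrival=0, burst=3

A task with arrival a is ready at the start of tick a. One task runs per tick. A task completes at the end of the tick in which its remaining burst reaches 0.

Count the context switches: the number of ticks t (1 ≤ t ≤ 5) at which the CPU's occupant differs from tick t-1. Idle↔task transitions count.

t=0: queue=[B,F] q_used=0 → run B
t=1: queue=[B,F] q_used=1 → run B
t=2: queue=[F,B] q_used=0 → run F
t=3: queue=[F,B] q_used=1 → run F
t=4: queue=[B,F] q_used=0 → run B
t=5: queue=[F] q_used=0 → run F

context switches = 3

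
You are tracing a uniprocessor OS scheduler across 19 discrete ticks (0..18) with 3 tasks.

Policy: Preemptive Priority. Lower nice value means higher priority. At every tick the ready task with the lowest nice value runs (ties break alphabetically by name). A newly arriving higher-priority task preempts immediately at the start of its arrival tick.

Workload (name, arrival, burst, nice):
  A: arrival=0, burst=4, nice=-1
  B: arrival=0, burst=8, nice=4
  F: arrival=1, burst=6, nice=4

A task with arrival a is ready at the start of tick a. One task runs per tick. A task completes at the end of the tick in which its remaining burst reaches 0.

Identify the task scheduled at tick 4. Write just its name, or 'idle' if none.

running at tick 4 = B

t=0: ready={A,B} → run A
t=1: ready={A,B,F} → run A
t=2: ready={A,B,F} → run A
t=3: ready={A,B,F} → run A
t=4: ready={B,F} → run B
t=5: ready={B,F} → run B
t=6: ready={B,F} → run B
t=7: ready={B,F} → run B
t=8: ready={B,F} → run B
t=9: ready={B,F} → run B
t=10: ready={B,F} → run B
t=11: ready={B,F} → run B
t=12: ready={F} → run F
t=13: ready={F} → run F
t=14: ready={F} → run F
t=15: ready={F} → run F
t=16: ready={F} → run F
t=17: ready={F} → run F
t=18: (idle)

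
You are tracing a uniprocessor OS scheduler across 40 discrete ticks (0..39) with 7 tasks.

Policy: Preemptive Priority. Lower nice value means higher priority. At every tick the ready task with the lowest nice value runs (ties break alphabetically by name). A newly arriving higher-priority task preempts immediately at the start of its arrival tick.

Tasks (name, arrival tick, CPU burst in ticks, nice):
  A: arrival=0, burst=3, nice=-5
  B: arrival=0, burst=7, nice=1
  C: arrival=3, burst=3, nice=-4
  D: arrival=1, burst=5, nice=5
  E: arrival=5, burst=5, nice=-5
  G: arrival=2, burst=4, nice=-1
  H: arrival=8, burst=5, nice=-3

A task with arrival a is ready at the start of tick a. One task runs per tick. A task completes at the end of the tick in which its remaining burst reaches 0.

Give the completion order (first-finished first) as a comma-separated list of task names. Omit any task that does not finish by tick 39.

completion order = A, E, C, H, G, B, D

t=0: ready={A,B} → run A
t=1: ready={A,B,D} → run A
t=2: ready={A,B,D,G} → run A
t=3: ready={B,C,D,G} → run C
t=4: ready={B,C,D,G} → run C
t=5: ready={B,C,D,E,G} → run E
t=6: ready={B,C,D,E,G} → run E
t=7: ready={B,C,D,E,G} → run E
t=8: ready={B,C,D,E,G,H} → run E
t=9: ready={B,C,D,E,G,H} → run E
t=10: ready={B,C,D,G,H} → run C
t=11: ready={B,D,G,H} → run H
t=12: ready={B,D,G,H} → run H
t=13: ready={B,D,G,H} → run H
t=14: ready={B,D,G,H} → run H
t=15: ready={B,D,G,H} → run H
t=16: ready={B,D,G} → run G
t=17: ready={B,D,G} → run G
t=18: ready={B,D,G} → run G
t=19: ready={B,D,G} → run G
t=20: ready={B,D} → run B
t=21: ready={B,D} → run B
t=22: ready={B,D} → run B
t=23: ready={B,D} → run B
t=24: ready={B,D} → run B
t=25: ready={B,D} → run B
t=26: ready={B,D} → run B
t=27: ready={D} → run D
t=28: ready={D} → run D
t=29: ready={D} → run D
t=30: ready={D} → run D
t=31: ready={D} → run D
t=32: (idle)
t=33: (idle)
t=34: (idle)
t=35: (idle)
t=36: (idle)
t=37: (idle)
t=38: (idle)
t=39: (idle)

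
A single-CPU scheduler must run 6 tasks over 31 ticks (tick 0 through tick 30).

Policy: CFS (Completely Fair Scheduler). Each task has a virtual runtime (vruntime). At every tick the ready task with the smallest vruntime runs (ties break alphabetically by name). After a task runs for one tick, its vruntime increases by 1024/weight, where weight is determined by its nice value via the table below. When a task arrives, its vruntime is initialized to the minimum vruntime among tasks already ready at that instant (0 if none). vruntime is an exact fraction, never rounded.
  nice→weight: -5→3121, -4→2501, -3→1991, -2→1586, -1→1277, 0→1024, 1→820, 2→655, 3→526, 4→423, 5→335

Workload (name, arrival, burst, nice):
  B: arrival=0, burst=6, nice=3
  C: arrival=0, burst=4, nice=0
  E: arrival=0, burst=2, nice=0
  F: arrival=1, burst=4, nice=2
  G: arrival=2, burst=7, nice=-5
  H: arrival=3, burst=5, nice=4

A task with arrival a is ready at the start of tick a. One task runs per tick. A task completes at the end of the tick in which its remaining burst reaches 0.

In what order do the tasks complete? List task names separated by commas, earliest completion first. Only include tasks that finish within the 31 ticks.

completion order = E, G, C, F, H, B

t=0: vr[B=0 C=0 E=0] → run B
t=1: vr[B=512/263 C=0 E=0 F=0] → run C
t=2: vr[B=512/263 C=1 E=0 F=0 G=0] → run E
t=3: vr[B=512/263 C=1 E=1 F=0 G=0 H=0] → run F
t=4: vr[B=512/263 C=1 E=1 F=1024/655 G=0 H=0] → run G
t=5: vr[B=512/263 C=1 E=1 F=1024/655 G=1024/3121 H=0] → run H
t=6: vr[B=512/263 C=1 E=1 F=1024/655 G=1024/3121 H=1024/423] → run G
t=7: vr[B=512/263 C=1 E=1 F=1024/655 G=2048/3121 H=1024/423] → run G
t=8: vr[B=512/263 C=1 E=1 F=1024/655 G=3072/3121 H=1024/423] → run G
t=9: vr[B=512/263 C=1 E=1 F=1024/655 G=4096/3121 H=1024/423] → run C
t=10: vr[B=512/263 C=2 E=1 F=1024/655 G=4096/3121 H=1024/423] → run E
t=11: vr[B=512/263 C=2 F=1024/655 G=4096/3121 H=1024/423] → run G
t=12: vr[B=512/263 C=2 F=1024/655 G=5120/3121 H=1024/423] → run F
t=13: vr[B=512/263 C=2 F=2048/655 G=5120/3121 H=1024/423] → run G
t=14: vr[B=512/263 C=2 F=2048/655 G=6144/3121 H=1024/423] → run B
t=15: vr[B=1024/263 C=2 F=2048/655 G=6144/3121 H=1024/423] → run G
t=16: vr[B=1024/263 C=2 F=2048/655 H=1024/423] → run C
t=17: vr[B=1024/263 C=3 F=2048/655 H=1024/423] → run H
t=18: vr[B=1024/263 C=3 F=2048/655 H=2048/423] → run C
t=19: vr[B=1024/263 F=2048/655 H=2048/423] → run F
t=20: vr[B=1024/263 F=3072/655 H=2048/423] → run B
t=21: vr[B=1536/263 F=3072/655 H=2048/423] → run F
t=22: vr[B=1536/263 H=2048/423] → run H
t=23: vr[B=1536/263 H=1024/141] → run B
t=24: vr[B=2048/263 H=1024/141] → run H
t=25: vr[B=2048/263 H=4096/423] → run B
t=26: vr[B=2560/263 H=4096/423] → run H
t=27: vr[B=2560/263] → run B
t=28: (idle)
t=29: (idle)
t=30: (idle)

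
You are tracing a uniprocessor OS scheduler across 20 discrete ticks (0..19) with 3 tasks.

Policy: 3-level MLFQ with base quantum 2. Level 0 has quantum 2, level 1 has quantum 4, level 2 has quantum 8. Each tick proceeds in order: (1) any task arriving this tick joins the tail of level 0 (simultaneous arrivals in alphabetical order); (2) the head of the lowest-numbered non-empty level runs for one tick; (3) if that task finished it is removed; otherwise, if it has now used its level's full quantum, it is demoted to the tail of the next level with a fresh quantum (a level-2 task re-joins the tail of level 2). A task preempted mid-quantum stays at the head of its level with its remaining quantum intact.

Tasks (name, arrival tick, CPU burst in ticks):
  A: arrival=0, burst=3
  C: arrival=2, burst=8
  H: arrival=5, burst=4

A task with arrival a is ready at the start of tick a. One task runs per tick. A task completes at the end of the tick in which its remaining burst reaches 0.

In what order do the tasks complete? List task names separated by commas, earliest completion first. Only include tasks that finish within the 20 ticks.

completion order = A, H, C

t=0: L0/L1/L2 = A/-/- → run A
t=1: L0/L1/L2 = A/-/- → run A
t=2: L0/L1/L2 = C/A/- → run C
t=3: L0/L1/L2 = C/A/- → run C
t=4: L0/L1/L2 = -/AC/- → run A
t=5: L0/L1/L2 = H/C/- → run H
t=6: L0/L1/L2 = H/C/- → run H
t=7: L0/L1/L2 = -/CH/- → run C
t=8: L0/L1/L2 = -/CH/- → run C
t=9: L0/L1/L2 = -/CH/- → run C
t=10: L0/L1/L2 = -/CH/- → run C
t=11: L0/L1/L2 = -/H/C → run H
t=12: L0/L1/L2 = -/H/C → run H
t=13: L0/L1/L2 = -/-/C → run C
t=14: L0/L1/L2 = -/-/C → run C
t=15: (idle)
t=16: (idle)
t=17: (idle)
t=18: (idle)
t=19: (idle)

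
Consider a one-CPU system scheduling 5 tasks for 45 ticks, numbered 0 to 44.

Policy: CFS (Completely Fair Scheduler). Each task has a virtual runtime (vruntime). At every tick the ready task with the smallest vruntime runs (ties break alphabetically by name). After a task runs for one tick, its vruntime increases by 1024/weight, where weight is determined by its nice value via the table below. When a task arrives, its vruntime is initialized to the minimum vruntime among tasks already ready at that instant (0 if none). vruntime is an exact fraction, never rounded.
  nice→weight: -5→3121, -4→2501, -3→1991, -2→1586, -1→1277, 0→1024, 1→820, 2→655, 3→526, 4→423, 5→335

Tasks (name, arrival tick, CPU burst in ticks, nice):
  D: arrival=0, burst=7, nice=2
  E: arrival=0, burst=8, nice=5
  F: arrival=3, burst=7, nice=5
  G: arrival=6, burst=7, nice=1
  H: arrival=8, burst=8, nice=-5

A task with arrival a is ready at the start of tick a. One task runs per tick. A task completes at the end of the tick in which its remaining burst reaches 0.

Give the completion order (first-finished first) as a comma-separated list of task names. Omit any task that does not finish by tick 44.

t=0: vr[D=0 E=0] → run D
t=1: vr[D=1024/655 E=0] → run E
t=2: vr[D=1024/655 E=1024/335] → run D
t=3: vr[D=2048/655 E=1024/335 F=1024/335] → run E
t=4: vr[D=2048/655 E=2048/335 F=1024/335] → run F
t=5: vr[D=2048/655 E=2048/335 F=2048/335] → run D
t=6: vr[D=3072/655 E=2048/335 F=2048/335 G=3072/655] → run D
t=7: vr[D=4096/655 E=2048/335 F=2048/335 G=3072/655] → run G
t=8: vr[D=4096/655 E=2048/335 F=2048/335 G=159488/26855 H=159488/26855] → run G
t=9: vr[D=4096/655 E=2048/335 F=2048/335 G=193024/26855 H=159488/26855] → run H
t=10: vr[D=4096/655 E=2048/335 F=2048/335 G=193024/26855 H=525261568/83814455] → run E
t=11: vr[D=4096/655 E=3072/335 F=2048/335 G=193024/26855 H=525261568/83814455] → run F
t=12: vr[D=4096/655 E=3072/335 F=3072/335 G=193024/26855 H=525261568/83814455] → run D
t=13: vr[D=1024/131 E=3072/335 F=3072/335 G=193024/26855 H=525261568/83814455] → run H
t=14: vr[D=1024/131 E=3072/335 F=3072/335 G=193024/26855 H=552761088/83814455] → run H
t=15: vr[D=1024/131 E=3072/335 F=3072/335 G=193024/26855 H=580260608/83814455] → run H
t=16: vr[D=1024/131 E=3072/335 F=3072/335 G=193024/26855 H=607760128/83814455] → run G
t=17: vr[D=1024/131 E=3072/335 F=3072/335 G=45312/5371 H=607760128/83814455] → run H
t=18: vr[D=1024/131 E=3072/335 F=3072/335 G=45312/5371 H=635259648/83814455] → run H
t=19: vr[D=1024/131 E=3072/335 F=3072/335 G=45312/5371 H=662759168/83814455] → run D
t=20: vr[D=6144/655 E=3072/335 F=3072/335 G=45312/5371 H=662759168/83814455] → run H
t=21: vr[D=6144/655 E=3072/335 F=3072/335 G=45312/5371 H=690258688/83814455] → run H
t=22: vr[D=6144/655 E=3072/335 F=3072/335 G=45312/5371] → run G
t=23: vr[D=6144/655 E=3072/335 F=3072/335 G=260096/26855] → run E
t=24: vr[D=6144/655 E=4096/335 F=3072/335 G=260096/26855] → run F
t=25: vr[D=6144/655 E=4096/335 F=4096/335 G=260096/26855] → run D
t=26: vr[E=4096/335 F=4096/335 G=260096/26855] → run G
t=27: vr[E=4096/335 F=4096/335 G=293632/26855] → run G
t=28: vr[E=4096/335 F=4096/335 G=327168/26855] → run G
t=29: vr[E=4096/335 F=4096/335] → run E
t=30: vr[E=1024/67 F=4096/335] → run F
t=31: vr[E=1024/67 F=1024/67] → run E
t=32: vr[E=6144/335 F=1024/67] → run F
t=33: vr[E=6144/335 F=6144/335] → run E
t=34: vr[E=7168/335 F=6144/335] → run F
t=35: vr[E=7168/335 F=7168/335] → run E
t=36: vr[F=7168/335] → run F
t=37: (idle)
t=38: (idle)
t=39: (idle)
t=40: (idle)
t=41: (idle)
t=42: (idle)
t=43: (idle)
t=44: (idle)

completion order = H, D, G, E, F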